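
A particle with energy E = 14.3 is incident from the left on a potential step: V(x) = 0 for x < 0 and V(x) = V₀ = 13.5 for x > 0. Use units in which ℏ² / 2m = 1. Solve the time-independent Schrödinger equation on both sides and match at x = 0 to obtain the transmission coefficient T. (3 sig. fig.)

T = 0.619

The wavenumbers are k₁ = √(2mE)/ℏ = 3.782 on the left and k₂ = √(2m(E − V₀))/ℏ = 0.8944 on the right.
Continuity of ψ and ψ′ at the step yields the reflection amplitude r = (k₁ − k₂)/(k₁ + k₂) = 0.6174; thus R = |r|² = 0.3812, T = 0.6188.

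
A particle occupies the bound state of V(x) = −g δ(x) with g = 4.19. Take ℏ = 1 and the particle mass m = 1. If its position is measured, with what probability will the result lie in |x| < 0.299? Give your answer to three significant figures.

The normalised bound state is ψ = √κ e^{−κ|x|} with κ = mg/ℏ² = 4.190.
P(|x| < d) = ∫_{−d}^{d} κ e^{−2κ|x|} dx = 1 − e^{−2κd} = 1 − e^{−2.506} = 0.9184.

P = 0.918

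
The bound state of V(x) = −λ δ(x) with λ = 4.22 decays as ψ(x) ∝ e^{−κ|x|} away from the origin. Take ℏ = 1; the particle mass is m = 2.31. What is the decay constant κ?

κ = 9.75

Integrate −(ℏ²/2m)ψ'' − λδ(x)ψ = Eψ from −ε to +ε: the ψ'' term gives ψ'(0⁺) − ψ'(0⁻) and the δ term gives −(2mλ/ℏ²)ψ(0).
With ψ ∝ e^{−κ|x|} this yields −2κ = −2mλ/ℏ², so κ = mλ/ℏ² = 9.748.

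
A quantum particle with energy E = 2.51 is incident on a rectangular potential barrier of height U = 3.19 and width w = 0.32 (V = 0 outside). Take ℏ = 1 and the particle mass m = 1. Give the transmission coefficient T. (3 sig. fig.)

Since E < U the interior solution is evanescent with decay constant κ = √(2m(U − E))/ℏ = 1.166.
κw = 0.3732, sinh(κw) = 0.3819.
Matching ψ, ψ′ at both faces gives T = [1 + U² sinh²(κw) / (4E(U − E))]⁻¹ = 1/1.217 = 0.821.

T = 0.821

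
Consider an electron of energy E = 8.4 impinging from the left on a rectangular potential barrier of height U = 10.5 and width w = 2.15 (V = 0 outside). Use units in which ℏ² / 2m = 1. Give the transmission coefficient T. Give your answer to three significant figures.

T = 0.00503

E < U: inside the barrier ψ ∝ e^{±κx} with κ = √(2m(U − E))/ℏ = 1.449.
κw = 3.116, sinh(κw) = 11.25.
Matching ψ, ψ′ at both faces gives T = [1 + U² sinh²(κw) / (4E(U − E))]⁻¹ = 1/198.8 = 0.00503.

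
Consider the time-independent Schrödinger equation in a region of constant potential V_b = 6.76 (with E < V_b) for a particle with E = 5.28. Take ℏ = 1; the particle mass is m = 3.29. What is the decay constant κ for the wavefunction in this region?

κ = 3.12

Since E < V_b the TISE in this region is ψ'' = κ²ψ with κ = √(2m(V_b − E))/ℏ.
κ = √(2 × 3.29 × 1.48) = 3.121.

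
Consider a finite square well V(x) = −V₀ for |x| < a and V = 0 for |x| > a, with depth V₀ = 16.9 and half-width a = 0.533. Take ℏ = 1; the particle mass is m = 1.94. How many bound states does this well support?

Define the well-strength parameter z₀ = (a/ℏ)√(2mV₀) = 0.533 × √(2·1.94·16.9) = 4.316.
The even/odd transcendental equations gain one root per π/2 in z₀, giving N = 1 + ⌊2z₀/π⌋ = 1 + ⌊2.748⌋ = 3.

N = 3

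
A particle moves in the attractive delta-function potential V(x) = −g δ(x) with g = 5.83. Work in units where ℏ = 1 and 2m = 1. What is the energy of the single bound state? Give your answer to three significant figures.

The bound state is ψ(x) = √κ e^{−κ|x|}. The derivative jump ψ'(0⁺) − ψ'(0⁻) = −(2mg/ℏ²)ψ(0) fixes κ = mg/ℏ² = 2.915.
Then E = −ℏ²κ²/(2m) = −mg²/(2ℏ²) = -8.497.

E = -8.50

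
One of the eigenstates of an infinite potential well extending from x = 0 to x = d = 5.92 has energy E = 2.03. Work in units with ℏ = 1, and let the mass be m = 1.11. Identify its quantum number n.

For an infinite well E_n = n²π²ℏ²/(2md²), so n = (d/πℏ)√(2mE).
n = (5.92/π) × √(2 × 1.11 × 2.03) = 4.000 → n = 4.

n = 4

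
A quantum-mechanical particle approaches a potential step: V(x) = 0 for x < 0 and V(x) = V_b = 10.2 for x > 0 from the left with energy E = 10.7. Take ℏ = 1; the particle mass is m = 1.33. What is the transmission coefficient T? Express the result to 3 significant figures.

The wavenumbers are k₁ = √(2mE)/ℏ = 5.335 on the left and k₂ = √(2m(E − V_b))/ℏ = 1.153 on the right.
Matching ψ and ψ′ at x = 0 gives r = (k₁ − k₂)/(k₁ + k₂), so R = r² = 0.4154 and T = 1 − R = 0.5846.

T = 0.585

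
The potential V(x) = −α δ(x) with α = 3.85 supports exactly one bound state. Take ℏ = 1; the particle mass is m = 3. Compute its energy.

E = -22.2

For x ≠ 0 the bound state is ψ ∝ e^{−κ|x|}; integrating the TISE across the delta gives the cusp condition 2κ = 2mα/ℏ², so κ = 11.55.
Then E = −ℏ²κ²/(2m) = −mα²/(2ℏ²) = -22.23.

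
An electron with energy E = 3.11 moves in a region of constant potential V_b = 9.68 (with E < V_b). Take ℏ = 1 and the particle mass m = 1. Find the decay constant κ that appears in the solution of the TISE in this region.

Since E < V_b the TISE in this region is ψ'' = κ²ψ with κ = √(2m(V_b − E))/ℏ.
κ = √(2 × 1 × 6.57) = 3.625.

κ = 3.62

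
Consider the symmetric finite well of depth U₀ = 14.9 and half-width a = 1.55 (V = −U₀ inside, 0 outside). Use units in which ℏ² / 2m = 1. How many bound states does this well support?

N = 4

Define the well-strength parameter z₀ = (a/ℏ)√(2mU₀) = 1.55 × √(2·0.5·14.9) = 5.983.
The even/odd transcendental equations gain one root per π/2 in z₀, giving N = 1 + ⌊2z₀/π⌋ = 1 + ⌊3.809⌋ = 4.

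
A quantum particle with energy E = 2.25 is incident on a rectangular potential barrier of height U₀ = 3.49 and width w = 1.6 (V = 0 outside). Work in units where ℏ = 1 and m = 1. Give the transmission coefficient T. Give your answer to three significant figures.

Since E < U₀ the interior solution is evanescent with decay constant κ = √(2m(U₀ − E))/ℏ = 1.575.
κw = 2.520, sinh(κw) = 6.172.
The exact tunnelling result is T⁻¹ = 1 + U₀² sinh²(κw) / [4E(U₀ − E)] = 42.58, so T = 0.0235.

T = 0.0235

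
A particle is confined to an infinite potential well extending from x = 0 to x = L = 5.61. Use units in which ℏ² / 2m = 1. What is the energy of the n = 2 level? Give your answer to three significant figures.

Requiring ψ(0) = ψ(L) = 0 quantises k = nπ/L, hence E_n = ℏ²k²/2m = n²π²ℏ²/(2mL²).
E_2 = 2² × π² / (2 × 0.5 × 5.61²) = 1.254.

E = 1.25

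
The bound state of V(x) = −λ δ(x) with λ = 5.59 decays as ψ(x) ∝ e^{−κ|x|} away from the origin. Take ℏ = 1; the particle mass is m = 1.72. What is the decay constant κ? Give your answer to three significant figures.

Integrate −(ℏ²/2m)ψ'' − λδ(x)ψ = Eψ from −ε to +ε: the ψ'' term gives ψ'(0⁺) − ψ'(0⁻) and the δ term gives −(2mλ/ℏ²)ψ(0).
With ψ ∝ e^{−κ|x|} this yields −2κ = −2mλ/ℏ², so κ = mλ/ℏ² = 9.615.

κ = 9.61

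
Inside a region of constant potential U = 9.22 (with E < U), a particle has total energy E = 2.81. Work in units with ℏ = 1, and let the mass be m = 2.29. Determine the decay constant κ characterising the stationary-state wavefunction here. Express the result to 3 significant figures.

κ = 5.42

Since E < U the TISE in this region is ψ'' = κ²ψ with κ = √(2m(U − E))/ℏ.
κ = √(2 × 2.29 × 6.41) = 5.418.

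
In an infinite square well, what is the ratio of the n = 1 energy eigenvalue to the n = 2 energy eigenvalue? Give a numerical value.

Since E_n ∝ n², the ratio is (1/2)² = 0.25.

0.25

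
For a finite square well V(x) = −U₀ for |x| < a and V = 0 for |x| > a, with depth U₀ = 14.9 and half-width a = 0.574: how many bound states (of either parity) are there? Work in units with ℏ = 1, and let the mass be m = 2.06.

N = 3

The dimensionless depth is z₀ = a√(2mU₀)/ℏ = 0.574 × √(61.39) = 4.497.
The even/odd transcendental equations gain one root per π/2 in z₀, giving N = 1 + ⌊2z₀/π⌋ = 1 + ⌊2.863⌋ = 3.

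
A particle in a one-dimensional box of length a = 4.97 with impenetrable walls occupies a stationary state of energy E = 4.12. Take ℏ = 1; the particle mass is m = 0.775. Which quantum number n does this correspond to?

From E_n = n²π²ℏ²/(2ma²) invert to n = √(2ma²E)/(πℏ).
n = (4.97/π) × √(2 × 0.775 × 4.12) = 3.998 → n = 4.

n = 4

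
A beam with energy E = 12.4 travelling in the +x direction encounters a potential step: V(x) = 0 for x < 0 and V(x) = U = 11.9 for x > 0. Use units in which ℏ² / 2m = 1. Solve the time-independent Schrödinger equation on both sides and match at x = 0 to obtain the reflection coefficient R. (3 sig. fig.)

The wavenumbers are k₁ = √(2mE)/ℏ = 3.521 on the left and k₂ = √(2m(E − U))/ℏ = 0.7071 on the right.
Matching ψ and ψ′ at x = 0 gives r = (k₁ − k₂)/(k₁ + k₂), so R = r² = 0.4430 and T = 1 − R = 0.5570.

R = 0.443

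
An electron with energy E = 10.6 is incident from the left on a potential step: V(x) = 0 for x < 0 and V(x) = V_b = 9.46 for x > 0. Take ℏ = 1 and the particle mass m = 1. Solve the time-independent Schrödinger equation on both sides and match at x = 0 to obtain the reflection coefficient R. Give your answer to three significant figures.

R = 0.256

On each side the TISE gives plane waves with k = √(2m(E − V))/ℏ: k₁ = √(2·1·10.6) = 4.604, k₂ = √(2·1·1.14) = 1.510.
Matching ψ and ψ′ at x = 0 gives r = (k₁ − k₂)/(k₁ + k₂), so R = r² = 0.2561 and T = 1 − R = 0.7439.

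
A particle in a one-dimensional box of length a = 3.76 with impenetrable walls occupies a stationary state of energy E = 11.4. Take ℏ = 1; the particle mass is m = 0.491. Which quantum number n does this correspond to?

n = 4

From E_n = n²π²ℏ²/(2ma²) invert to n = √(2ma²E)/(πℏ).
n = (3.76/π) × √(2 × 0.491 × 11.4) = 4.004 → n = 4.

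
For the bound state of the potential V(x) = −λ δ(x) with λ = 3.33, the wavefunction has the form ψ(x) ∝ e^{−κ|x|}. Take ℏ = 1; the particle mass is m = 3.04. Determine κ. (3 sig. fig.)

κ = 10.1

Integrating the TISE across x = 0 gives the cusp condition ψ'(0⁺) − ψ'(0⁻) = −(2mλ/ℏ²)ψ(0).
With ψ ∝ e^{−κ|x|} this yields −2κ = −2mλ/ℏ², so κ = mλ/ℏ² = 10.12.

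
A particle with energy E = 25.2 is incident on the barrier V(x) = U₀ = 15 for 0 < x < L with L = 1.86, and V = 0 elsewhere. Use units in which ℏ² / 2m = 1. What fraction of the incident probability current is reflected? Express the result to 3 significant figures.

E > U₀: inside the barrier k₂ = √(2m(E − U₀))/ℏ = 3.194, k₂L = 5.940.
T = [1 + U₀² sin²(k₂L) / (4E(E − U₀))]⁻¹ = 1/1.025 = 0.976.
R = 1 − T = 0.0241.

R = 0.0241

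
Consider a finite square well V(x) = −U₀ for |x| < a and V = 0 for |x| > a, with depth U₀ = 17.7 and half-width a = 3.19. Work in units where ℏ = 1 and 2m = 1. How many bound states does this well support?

The dimensionless depth is z₀ = a√(2mU₀)/ℏ = 3.19 × √(17.70) = 13.42.
A new bound state (alternating even/odd) appears each time z₀ passes a multiple of π/2, so N = ⌊2z₀/π⌋ + 1 = ⌊8.544⌋ + 1 = 9.

N = 9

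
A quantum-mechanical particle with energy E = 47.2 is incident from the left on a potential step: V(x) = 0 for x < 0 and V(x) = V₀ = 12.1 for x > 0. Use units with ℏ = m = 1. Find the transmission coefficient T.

T = 0.995

The wavenumbers are k₁ = √(2mE)/ℏ = 9.716 on the left and k₂ = √(2m(E − V₀))/ℏ = 8.379 on the right.
Matching ψ and ψ′ at x = 0 gives r = (k₁ − k₂)/(k₁ + k₂), so R = r² = 0.005463 and T = 1 − R = 0.9945.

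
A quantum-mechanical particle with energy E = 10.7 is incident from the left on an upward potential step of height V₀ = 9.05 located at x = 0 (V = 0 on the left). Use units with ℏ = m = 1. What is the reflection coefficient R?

R = 0.190

The wavenumbers are k₁ = √(2mE)/ℏ = 4.626 on the left and k₂ = √(2m(E − V₀))/ℏ = 1.817 on the right.
Matching ψ and ψ′ at x = 0 gives r = (k₁ − k₂)/(k₁ + k₂), so R = r² = 0.1902 and T = 1 − R = 0.8098.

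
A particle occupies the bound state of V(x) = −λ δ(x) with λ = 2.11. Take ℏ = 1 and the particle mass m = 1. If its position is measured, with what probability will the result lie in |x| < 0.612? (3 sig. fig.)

P = 0.924

The normalised bound state is ψ = √κ e^{−κ|x|} with κ = mλ/ℏ² = 2.110.
P(|x| < d) = ∫_{−d}^{d} κ e^{−2κ|x|} dx = 1 − e^{−2κd} = 1 − e^{−2.583} = 0.9244.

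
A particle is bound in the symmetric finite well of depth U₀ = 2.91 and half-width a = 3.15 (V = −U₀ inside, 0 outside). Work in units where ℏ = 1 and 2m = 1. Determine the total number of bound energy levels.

N = 4

Define the well-strength parameter z₀ = (a/ℏ)√(2mU₀) = 3.15 × √(2·0.5·2.91) = 5.373.
The even/odd transcendental equations gain one root per π/2 in z₀, giving N = 1 + ⌊2z₀/π⌋ = 1 + ⌊3.421⌋ = 4.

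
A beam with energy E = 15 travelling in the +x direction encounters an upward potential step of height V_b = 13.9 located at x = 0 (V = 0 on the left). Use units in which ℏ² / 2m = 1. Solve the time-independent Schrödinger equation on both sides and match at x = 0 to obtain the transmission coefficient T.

On each side the TISE gives plane waves with k = √(2m(E − V))/ℏ: k₁ = √(2·½·15) = 3.873, k₂ = √(2·½·1.1) = 1.049.
Matching ψ and ψ′ at x = 0 gives r = (k₁ − k₂)/(k₁ + k₂), so R = r² = 0.3293 and T = 1 − R = 0.6707.

T = 0.671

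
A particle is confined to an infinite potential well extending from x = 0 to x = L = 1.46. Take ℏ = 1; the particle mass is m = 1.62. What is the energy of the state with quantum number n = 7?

E = 70.0

The infinite-well eigenfunctions ψ_n = √(2/L) sin(nπx/L) vanish at both walls, giving E_n = n²π²ℏ²/(2mL²).
E_7 = 7² × π² / (2 × 1.62 × 1.46²) = 70.02.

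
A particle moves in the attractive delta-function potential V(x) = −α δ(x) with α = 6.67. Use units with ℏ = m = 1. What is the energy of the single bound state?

E = -22.2

The bound state is ψ(x) = √κ e^{−κ|x|}. The derivative jump ψ'(0⁺) − ψ'(0⁻) = −(2mα/ℏ²)ψ(0) fixes κ = mα/ℏ² = 6.670.
Then E = −ℏ²κ²/(2m) = −mα²/(2ℏ²) = -22.24.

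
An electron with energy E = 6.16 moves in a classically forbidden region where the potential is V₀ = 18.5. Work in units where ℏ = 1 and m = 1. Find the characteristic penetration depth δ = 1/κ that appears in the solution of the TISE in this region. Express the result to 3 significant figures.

δ = 0.201

Since E < V₀ the TISE in this region is ψ'' = κ²ψ with κ = √(2m(V₀ − E))/ℏ.
κ = √(2 × 1 × 12.34) = 4.968. The penetration depth is δ = 1/κ = 0.201.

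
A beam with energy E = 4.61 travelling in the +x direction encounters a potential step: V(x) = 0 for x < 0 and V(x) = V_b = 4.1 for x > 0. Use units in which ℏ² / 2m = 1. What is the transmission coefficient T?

The wavenumbers are k₁ = √(2mE)/ℏ = 2.147 on the left and k₂ = √(2m(E − V_b))/ℏ = 0.7141 on the right.
Matching ψ and ψ′ at x = 0 gives r = (k₁ − k₂)/(k₁ + k₂), so R = r² = 0.2508 and T = 1 − R = 0.7492.

T = 0.749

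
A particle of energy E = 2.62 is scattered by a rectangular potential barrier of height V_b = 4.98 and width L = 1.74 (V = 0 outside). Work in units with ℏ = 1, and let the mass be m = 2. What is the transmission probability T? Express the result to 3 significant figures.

E < V_b: inside the barrier ψ ∝ e^{±κx} with κ = √(2m(V_b − E))/ℏ = 3.072.
κL = 5.346, sinh(κL) = 104.9.
Matching ψ, ψ′ at both faces gives T = [1 + V_b² sinh²(κL) / (4E(V_b − E))]⁻¹ = 1/11030 = 0.0000906.

T = 0.0000906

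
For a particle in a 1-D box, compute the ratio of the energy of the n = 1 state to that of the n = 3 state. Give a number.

0.111111

E_n = n²π²ℏ²/(2mL²) so the ratio is n₂²/n₁² = 1/9 = 0.111111.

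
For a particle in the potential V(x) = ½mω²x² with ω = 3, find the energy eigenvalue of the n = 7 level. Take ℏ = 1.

E = 22.5

Using E_n = (n + ½)ℏω: E_7 = 7.5 × 3 = 22.50.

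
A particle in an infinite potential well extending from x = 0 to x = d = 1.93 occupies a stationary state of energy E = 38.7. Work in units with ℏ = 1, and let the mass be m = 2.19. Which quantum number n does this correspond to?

From E_n = n²π²ℏ²/(2md²) invert to n = √(2md²E)/(πℏ).
n = (1.93/π) × √(2 × 2.19 × 38.7) = 7.998 → n = 8.

n = 8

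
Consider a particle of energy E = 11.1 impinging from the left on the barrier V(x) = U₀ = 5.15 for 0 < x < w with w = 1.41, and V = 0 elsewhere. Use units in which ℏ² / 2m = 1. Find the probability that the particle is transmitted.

T = 0.991

Above the barrier the interior wavenumber is k₂ = √(2m(E − U₀))/ℏ = 2.439, giving phase k₂w = 3.439.
T = [1 + U₀² sin²(k₂w) / (4E(E − U₀))]⁻¹ = 1/1.009 = 0.991.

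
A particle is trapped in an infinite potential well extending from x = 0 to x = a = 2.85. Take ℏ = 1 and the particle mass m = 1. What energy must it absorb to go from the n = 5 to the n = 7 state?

ΔE = 14.6

E_n = n²π²ℏ²/(2ma²), so ΔE = (7² − 5²) π²ℏ²/(2ma²).
ΔE = 24 × π² / (2 × 1 × 2.85²) = 14.58.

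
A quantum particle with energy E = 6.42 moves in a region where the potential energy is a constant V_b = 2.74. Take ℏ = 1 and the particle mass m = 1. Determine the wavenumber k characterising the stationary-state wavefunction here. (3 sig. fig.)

With E > V_b the solution is oscillatory, ψ ∝ e^{±ikx} with k = √(2m(E − V_b))/ℏ.
k = √(2 × 1 × 3.68) = 2.713.

k = 2.71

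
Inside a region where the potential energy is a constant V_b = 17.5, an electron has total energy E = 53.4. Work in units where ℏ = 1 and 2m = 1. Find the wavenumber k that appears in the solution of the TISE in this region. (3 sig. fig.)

k = 5.99

With E > V_b the solution is oscillatory, ψ ∝ e^{±ikx} with k = √(2m(E − V_b))/ℏ.
k = √(2 × 0.5 × 35.9) = 5.992.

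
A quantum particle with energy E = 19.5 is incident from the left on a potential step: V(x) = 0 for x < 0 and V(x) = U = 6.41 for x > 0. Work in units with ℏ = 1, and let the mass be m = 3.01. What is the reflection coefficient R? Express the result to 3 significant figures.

The wavenumbers are k₁ = √(2mE)/ℏ = 10.83 on the left and k₂ = √(2m(E − U))/ℏ = 8.877 on the right.
Continuity of ψ and ψ′ at the step yields the reflection amplitude r = (k₁ − k₂)/(k₁ + k₂) = 0.09931; thus R = |r|² = 0.009863, T = 0.9901.

R = 0.00986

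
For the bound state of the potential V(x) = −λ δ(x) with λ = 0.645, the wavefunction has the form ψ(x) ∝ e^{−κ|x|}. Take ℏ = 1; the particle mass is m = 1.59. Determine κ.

Integrate −(ℏ²/2m)ψ'' − λδ(x)ψ = Eψ from −ε to +ε: the ψ'' term gives ψ'(0⁺) − ψ'(0⁻) and the δ term gives −(2mλ/ℏ²)ψ(0).
With ψ ∝ e^{−κ|x|} this yields −2κ = −2mλ/ℏ², so κ = mλ/ℏ² = 1.026.

κ = 1.03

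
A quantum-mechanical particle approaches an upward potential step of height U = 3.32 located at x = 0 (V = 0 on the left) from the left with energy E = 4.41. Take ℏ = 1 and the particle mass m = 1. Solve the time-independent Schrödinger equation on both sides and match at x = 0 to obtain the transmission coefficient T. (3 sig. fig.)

T = 0.887

On each side the TISE gives plane waves with k = √(2m(E − V))/ℏ: k₁ = √(2·1·4.41) = 2.970, k₂ = √(2·1·1.09) = 1.476.
Matching ψ and ψ′ at x = 0 gives r = (k₁ − k₂)/(k₁ + k₂), so R = r² = 0.1128 and T = 1 − R = 0.8872.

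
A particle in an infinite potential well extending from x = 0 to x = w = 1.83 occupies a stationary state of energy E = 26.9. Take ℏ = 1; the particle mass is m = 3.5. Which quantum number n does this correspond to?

For an infinite well E_n = n²π²ℏ²/(2mw²), so n = (w/πℏ)√(2mE).
n = (1.83/π) × √(2 × 3.5 × 26.9) = 7.993 → n = 8.

n = 8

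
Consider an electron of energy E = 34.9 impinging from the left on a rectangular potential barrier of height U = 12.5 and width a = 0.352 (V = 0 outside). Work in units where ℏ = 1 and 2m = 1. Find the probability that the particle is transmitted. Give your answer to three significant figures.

E > U: inside the barrier k₂ = √(2m(E − U))/ℏ = 4.733, k₂a = 1.666.
T = [1 + U² sin²(k₂a) / (4E(E − U))]⁻¹ = 1/1.050 = 0.953.

T = 0.953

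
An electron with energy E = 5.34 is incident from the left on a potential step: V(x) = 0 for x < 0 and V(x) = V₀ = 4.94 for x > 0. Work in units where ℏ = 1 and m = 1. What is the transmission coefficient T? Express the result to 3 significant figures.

T = 0.675

On each side the TISE gives plane waves with k = √(2m(E − V))/ℏ: k₁ = √(2·1·5.34) = 3.268, k₂ = √(2·1·0.4) = 0.8944.
Matching ψ and ψ′ at x = 0 gives r = (k₁ − k₂)/(k₁ + k₂), so R = r² = 0.3252 and T = 1 − R = 0.6748.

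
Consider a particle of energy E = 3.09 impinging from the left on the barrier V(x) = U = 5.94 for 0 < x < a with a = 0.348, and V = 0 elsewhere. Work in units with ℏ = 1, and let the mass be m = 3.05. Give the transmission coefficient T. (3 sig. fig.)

T = 0.197

E < U: inside the barrier ψ ∝ e^{±κx} with κ = √(2m(U − E))/ℏ = 4.170.
κa = 1.451, sinh(κa) = 2.017.
The exact tunnelling result is T⁻¹ = 1 + U² sinh²(κa) / [4E(U − E)] = 5.073, so T = 0.197.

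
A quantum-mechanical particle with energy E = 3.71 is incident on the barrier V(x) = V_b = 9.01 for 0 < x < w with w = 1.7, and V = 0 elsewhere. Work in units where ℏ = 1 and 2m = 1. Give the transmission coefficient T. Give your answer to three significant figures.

Since E < V_b the interior solution is evanescent with decay constant κ = √(2m(V_b − E))/ℏ = 2.302.
κw = 3.914, sinh(κw) = 25.03.
The exact tunnelling result is T⁻¹ = 1 + V_b² sinh²(κw) / [4E(V_b − E)] = 647.7, so T = 0.00154.

T = 0.00154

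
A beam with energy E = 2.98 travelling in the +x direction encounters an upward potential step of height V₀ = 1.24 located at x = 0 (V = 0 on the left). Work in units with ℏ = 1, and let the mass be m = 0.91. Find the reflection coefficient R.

On each side the TISE gives plane waves with k = √(2m(E − V))/ℏ: k₁ = √(2·0.91·2.98) = 2.329, k₂ = √(2·0.91·1.74) = 1.780.
Matching ψ and ψ′ at x = 0 gives r = (k₁ − k₂)/(k₁ + k₂), so R = r² = 0.01788 and T = 1 − R = 0.9821.

R = 0.0179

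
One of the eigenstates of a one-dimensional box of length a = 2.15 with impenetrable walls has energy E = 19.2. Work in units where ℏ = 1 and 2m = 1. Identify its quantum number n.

n = 3

For an infinite well E_n = n²π²ℏ²/(2ma²), so n = (a/πℏ)√(2mE).
n = (2.15/π) × √(2 × 0.5 × 19.2) = 2.999 → n = 3.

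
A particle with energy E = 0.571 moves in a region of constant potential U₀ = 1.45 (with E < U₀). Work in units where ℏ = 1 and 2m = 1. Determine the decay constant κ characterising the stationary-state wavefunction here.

Since E < U₀ the TISE in this region is ψ'' = κ²ψ with κ = √(2m(U₀ − E))/ℏ.
κ = √(2 × 0.5 × 0.879) = 0.9375.

κ = 0.938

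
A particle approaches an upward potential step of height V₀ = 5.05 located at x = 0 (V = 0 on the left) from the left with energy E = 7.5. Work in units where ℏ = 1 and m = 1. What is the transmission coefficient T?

T = 0.926

The wavenumbers are k₁ = √(2mE)/ℏ = 3.873 on the left and k₂ = √(2m(E − V₀))/ℏ = 2.214 on the right.
Matching ψ and ψ′ at x = 0 gives r = (k₁ − k₂)/(k₁ + k₂), so R = r² = 0.07433 and T = 1 − R = 0.9257.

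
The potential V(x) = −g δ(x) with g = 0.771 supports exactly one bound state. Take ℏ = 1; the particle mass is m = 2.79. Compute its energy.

For x ≠ 0 the bound state is ψ ∝ e^{−κ|x|}; integrating the TISE across the delta gives the cusp condition 2κ = 2mg/ℏ², so κ = 2.151.
Then E = −ℏ²κ²/(2m) = −mg²/(2ℏ²) = -0.8292.

E = -0.829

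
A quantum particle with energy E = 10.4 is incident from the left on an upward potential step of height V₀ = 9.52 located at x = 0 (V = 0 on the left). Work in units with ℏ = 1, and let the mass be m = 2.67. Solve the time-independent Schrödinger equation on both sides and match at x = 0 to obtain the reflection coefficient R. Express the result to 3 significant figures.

R = 0.302

The wavenumbers are k₁ = √(2mE)/ℏ = 7.452 on the left and k₂ = √(2m(E − V₀))/ℏ = 2.168 on the right.
Continuity of ψ and ψ′ at the step yields the reflection amplitude r = (k₁ − k₂)/(k₁ + k₂) = 0.5493; thus R = |r|² = 0.3018, T = 0.6982.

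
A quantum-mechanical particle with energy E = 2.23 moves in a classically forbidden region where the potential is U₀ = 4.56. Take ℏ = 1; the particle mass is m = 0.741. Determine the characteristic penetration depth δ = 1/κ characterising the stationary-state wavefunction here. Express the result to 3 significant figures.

Since E < U₀ the TISE in this region is ψ'' = κ²ψ with κ = √(2m(U₀ − E))/ℏ.
κ = √(2 × 0.741 × 2.33) = 1.858. The penetration depth is δ = 1/κ = 0.538.

δ = 0.538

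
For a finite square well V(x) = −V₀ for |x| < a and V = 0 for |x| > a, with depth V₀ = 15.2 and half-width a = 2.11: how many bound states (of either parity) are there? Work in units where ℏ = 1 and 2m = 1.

The dimensionless depth is z₀ = a√(2mV₀)/ℏ = 2.11 × √(15.20) = 8.226.
The even/odd transcendental equations gain one root per π/2 in z₀, giving N = 1 + ⌊2z₀/π⌋ = 1 + ⌊5.237⌋ = 6.

N = 6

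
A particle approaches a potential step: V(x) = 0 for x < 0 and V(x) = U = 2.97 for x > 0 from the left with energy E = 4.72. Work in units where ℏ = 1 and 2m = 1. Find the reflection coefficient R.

On each side the TISE gives plane waves with k = √(2m(E − V))/ℏ: k₁ = √(2·½·4.72) = 2.173, k₂ = √(2·½·1.75) = 1.323.
Continuity of ψ and ψ′ at the step yields the reflection amplitude r = (k₁ − k₂)/(k₁ + k₂) = 0.2431; thus R = |r|² = 0.05909, T = 0.9409.

R = 0.0591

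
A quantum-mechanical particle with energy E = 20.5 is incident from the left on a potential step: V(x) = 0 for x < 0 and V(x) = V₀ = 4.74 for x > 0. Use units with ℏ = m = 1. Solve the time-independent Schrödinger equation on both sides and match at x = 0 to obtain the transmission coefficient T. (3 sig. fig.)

The wavenumbers are k₁ = √(2mE)/ℏ = 6.403 on the left and k₂ = √(2m(E − V₀))/ℏ = 5.614 on the right.
Continuity of ψ and ψ′ at the step yields the reflection amplitude r = (k₁ − k₂)/(k₁ + k₂) = 0.06564; thus R = |r|² = 0.004309, T = 0.9957.

T = 0.996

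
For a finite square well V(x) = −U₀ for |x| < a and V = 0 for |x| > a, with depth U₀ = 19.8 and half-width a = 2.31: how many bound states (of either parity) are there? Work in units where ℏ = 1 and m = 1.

The dimensionless depth is z₀ = a√(2mU₀)/ℏ = 2.31 × √(39.60) = 14.54.
The even/odd transcendental equations gain one root per π/2 in z₀, giving N = 1 + ⌊2z₀/π⌋ = 1 + ⌊9.254⌋ = 10.

N = 10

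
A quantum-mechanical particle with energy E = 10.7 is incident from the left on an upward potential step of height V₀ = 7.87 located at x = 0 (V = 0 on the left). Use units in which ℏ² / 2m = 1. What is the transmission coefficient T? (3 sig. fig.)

The wavenumbers are k₁ = √(2mE)/ℏ = 3.271 on the left and k₂ = √(2m(E − V₀))/ℏ = 1.682 on the right.
Matching ψ and ψ′ at x = 0 gives r = (k₁ − k₂)/(k₁ + k₂), so R = r² = 0.1029 and T = 1 − R = 0.8971.

T = 0.897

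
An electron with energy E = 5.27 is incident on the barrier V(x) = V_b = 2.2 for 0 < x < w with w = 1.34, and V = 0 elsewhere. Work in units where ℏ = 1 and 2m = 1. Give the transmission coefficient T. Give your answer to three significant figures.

T = 0.963

Above the barrier the interior wavenumber is k₂ = √(2m(E − V_b))/ℏ = 1.752, giving phase k₂w = 2.348.
Matching at both interfaces gives T⁻¹ = 1 + V_b² sin²(k₂w) / [4E(E − V_b)] = 1.038, hence T = 0.963.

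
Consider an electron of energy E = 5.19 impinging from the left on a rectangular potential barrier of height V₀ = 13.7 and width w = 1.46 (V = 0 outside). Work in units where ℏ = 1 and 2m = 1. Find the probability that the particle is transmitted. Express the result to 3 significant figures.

Since E < V₀ the interior solution is evanescent with decay constant κ = √(2m(V₀ − E))/ℏ = 2.917.
κw = 4.259, sinh(κw) = 35.37.
Matching ψ, ψ′ at both faces gives T = [1 + V₀² sinh²(κw) / (4E(V₀ − E))]⁻¹ = 1/1330 = 0.000752.

T = 0.000752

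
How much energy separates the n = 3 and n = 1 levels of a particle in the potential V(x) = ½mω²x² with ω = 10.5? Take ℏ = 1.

E_n = ℏω(n + ½), so ΔE = (3 − 1) ℏω = 2 × 10.5 = 21.00.

ΔE = 21.0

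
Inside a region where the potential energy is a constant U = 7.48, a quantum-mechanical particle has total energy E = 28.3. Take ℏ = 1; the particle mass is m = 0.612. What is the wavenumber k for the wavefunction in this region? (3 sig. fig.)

k = 5.05

With E > U the solution is oscillatory, ψ ∝ e^{±ikx} with k = √(2m(E − U))/ℏ.
k = √(2 × 0.612 × 20.82) = 5.048.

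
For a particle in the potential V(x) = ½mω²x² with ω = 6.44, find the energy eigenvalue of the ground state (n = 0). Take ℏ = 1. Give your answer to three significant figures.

Using E_n = (n + ½)ℏω: E_0 = 0.5 × 6.44 = 3.220.

E = 3.22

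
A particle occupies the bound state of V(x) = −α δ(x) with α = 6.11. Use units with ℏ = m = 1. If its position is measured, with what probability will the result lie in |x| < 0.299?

The normalised bound state is ψ = √κ e^{−κ|x|} with κ = mα/ℏ² = 6.110.
P(|x| < d) = ∫_{−d}^{d} κ e^{−2κ|x|} dx = 1 − e^{−2κd} = 1 − e^{−3.654} = 0.9741.

P = 0.974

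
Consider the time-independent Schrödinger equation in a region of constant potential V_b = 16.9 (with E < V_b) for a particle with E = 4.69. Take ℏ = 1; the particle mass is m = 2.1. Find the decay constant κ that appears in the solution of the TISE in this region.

κ = 7.16

Since E < V_b the TISE in this region is ψ'' = κ²ψ with κ = √(2m(V_b − E))/ℏ.
κ = √(2 × 2.1 × 12.21) = 7.161.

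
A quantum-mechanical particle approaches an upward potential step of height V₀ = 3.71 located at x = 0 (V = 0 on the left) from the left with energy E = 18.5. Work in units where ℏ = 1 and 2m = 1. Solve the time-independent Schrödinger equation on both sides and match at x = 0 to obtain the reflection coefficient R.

R = 0.00312

The wavenumbers are k₁ = √(2mE)/ℏ = 4.301 on the left and k₂ = √(2m(E − V₀))/ℏ = 3.846 on the right.
Continuity of ψ and ψ′ at the step yields the reflection amplitude r = (k₁ − k₂)/(k₁ + k₂) = 0.05590; thus R = |r|² = 0.003124, T = 0.9969.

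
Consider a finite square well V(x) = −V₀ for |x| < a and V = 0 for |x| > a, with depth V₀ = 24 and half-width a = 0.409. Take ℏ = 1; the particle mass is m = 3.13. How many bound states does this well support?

N = 4

The dimensionless depth is z₀ = a√(2mV₀)/ℏ = 0.409 × √(150.2) = 5.013.
A new bound state (alternating even/odd) appears each time z₀ passes a multiple of π/2, so N = ⌊2z₀/π⌋ + 1 = ⌊3.192⌋ + 1 = 4.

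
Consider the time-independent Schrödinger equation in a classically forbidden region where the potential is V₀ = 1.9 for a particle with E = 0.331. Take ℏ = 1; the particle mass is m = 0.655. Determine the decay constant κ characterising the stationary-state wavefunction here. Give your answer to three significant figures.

Since E < V₀ the TISE in this region is ψ'' = κ²ψ with κ = √(2m(V₀ − E))/ℏ.
κ = √(2 × 0.655 × 1.569) = 1.434.

κ = 1.43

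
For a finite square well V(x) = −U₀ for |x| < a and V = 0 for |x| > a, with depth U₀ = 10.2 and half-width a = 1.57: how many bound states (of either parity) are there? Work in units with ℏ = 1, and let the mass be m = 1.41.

The dimensionless depth is z₀ = a√(2mU₀)/ℏ = 1.57 × √(28.76) = 8.420.
The even/odd transcendental equations gain one root per π/2 in z₀, giving N = 1 + ⌊2z₀/π⌋ = 1 + ⌊5.360⌋ = 6.

N = 6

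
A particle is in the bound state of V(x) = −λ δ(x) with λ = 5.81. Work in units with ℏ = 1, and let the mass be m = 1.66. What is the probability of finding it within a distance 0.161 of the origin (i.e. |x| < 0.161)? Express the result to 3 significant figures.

P = 0.955

The normalised bound state is ψ = √κ e^{−κ|x|} with κ = mλ/ℏ² = 9.645.
P(|x| < d) = ∫_{−d}^{d} κ e^{−2κ|x|} dx = 1 − e^{−2κd} = 1 − e^{−3.106} = 0.9552.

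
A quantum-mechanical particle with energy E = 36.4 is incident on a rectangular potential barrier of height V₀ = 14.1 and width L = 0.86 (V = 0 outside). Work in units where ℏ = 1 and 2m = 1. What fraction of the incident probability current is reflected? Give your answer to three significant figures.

R = 0.0373

Above the barrier the interior wavenumber is k₂ = √(2m(E − V₀))/ℏ = 4.722, giving phase k₂L = 4.061.
Matching at both interfaces gives T⁻¹ = 1 + V₀² sin²(k₂L) / [4E(E − V₀)] = 1.039, hence T = 0.963.
R = 1 − T = 0.0373.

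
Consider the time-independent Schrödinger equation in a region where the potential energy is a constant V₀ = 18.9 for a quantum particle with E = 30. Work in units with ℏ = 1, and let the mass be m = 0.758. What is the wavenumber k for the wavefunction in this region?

k = 4.10

With E > V₀ the solution is oscillatory, ψ ∝ e^{±ikx} with k = √(2m(E − V₀))/ℏ.
k = √(2 × 0.758 × 11.1) = 4.102.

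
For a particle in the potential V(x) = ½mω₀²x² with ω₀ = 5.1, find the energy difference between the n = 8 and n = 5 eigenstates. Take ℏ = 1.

E_n = ℏω₀(n + ½), so ΔE = (8 − 5) ℏω₀ = 3 × 5.1 = 15.30.

ΔE = 15.3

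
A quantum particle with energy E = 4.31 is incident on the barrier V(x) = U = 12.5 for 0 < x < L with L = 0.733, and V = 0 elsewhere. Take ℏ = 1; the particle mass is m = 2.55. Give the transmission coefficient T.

E < U: inside the barrier ψ ∝ e^{±κx} with κ = √(2m(U − E))/ℏ = 6.463.
κL = 4.737, sinh(κL) = 57.06.
Matching ψ, ψ′ at both faces gives T = [1 + U² sinh²(κL) / (4E(U − E))]⁻¹ = 1/3604 = 0.000277.

T = 0.000277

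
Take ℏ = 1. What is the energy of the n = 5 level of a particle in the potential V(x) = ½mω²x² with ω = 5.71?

E = 31.4

Using E_n = (n + ½)ℏω: E_5 = 5.5 × 5.71 = 31.41.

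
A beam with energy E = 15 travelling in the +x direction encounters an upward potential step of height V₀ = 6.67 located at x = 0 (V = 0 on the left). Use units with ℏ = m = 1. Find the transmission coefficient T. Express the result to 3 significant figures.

T = 0.979

The wavenumbers are k₁ = √(2mE)/ℏ = 5.477 on the left and k₂ = √(2m(E − V₀))/ℏ = 4.082 on the right.
Continuity of ψ and ψ′ at the step yields the reflection amplitude r = (k₁ − k₂)/(k₁ + k₂) = 0.1460; thus R = |r|² = 0.02131, T = 0.9787.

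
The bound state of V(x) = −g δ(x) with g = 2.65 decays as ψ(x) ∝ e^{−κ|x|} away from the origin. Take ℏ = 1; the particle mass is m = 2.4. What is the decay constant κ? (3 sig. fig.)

κ = 6.36

Integrating the TISE across x = 0 gives the cusp condition ψ'(0⁺) − ψ'(0⁻) = −(2mg/ℏ²)ψ(0).
With ψ ∝ e^{−κ|x|} this yields −2κ = −2mg/ℏ², so κ = mg/ℏ² = 6.360.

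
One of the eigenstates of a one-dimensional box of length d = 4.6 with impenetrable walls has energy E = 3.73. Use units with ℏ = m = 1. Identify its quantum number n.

n = 4

For an infinite well E_n = n²π²ℏ²/(2md²), so n = (d/πℏ)√(2mE).
n = (4.6/π) × √(2 × 1 × 3.73) = 3.999 → n = 4.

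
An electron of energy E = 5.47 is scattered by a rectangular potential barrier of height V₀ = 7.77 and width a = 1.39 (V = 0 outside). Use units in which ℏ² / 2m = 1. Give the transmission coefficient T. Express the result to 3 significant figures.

T = 0.0482

Since E < V₀ the interior solution is evanescent with decay constant κ = √(2m(V₀ − E))/ℏ = 1.517.
κa = 2.108, sinh(κa) = 4.055.
The exact tunnelling result is T⁻¹ = 1 + V₀² sinh²(κa) / [4E(V₀ − E)] = 20.73, so T = 0.0482.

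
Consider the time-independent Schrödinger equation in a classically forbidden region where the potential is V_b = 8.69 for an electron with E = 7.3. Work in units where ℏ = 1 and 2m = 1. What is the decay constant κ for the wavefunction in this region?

Since E < V_b the TISE in this region is ψ'' = κ²ψ with κ = √(2m(V_b − E))/ℏ.
κ = √(2 × 0.5 × 1.39) = 1.179.

κ = 1.18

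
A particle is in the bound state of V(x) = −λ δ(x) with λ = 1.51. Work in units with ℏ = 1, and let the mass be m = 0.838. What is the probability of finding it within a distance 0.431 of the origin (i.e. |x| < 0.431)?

P = 0.664

The normalised bound state is ψ = √κ e^{−κ|x|} with κ = mλ/ℏ² = 1.265.
P(|x| < d) = ∫_{−d}^{d} κ e^{−2κ|x|} dx = 1 − e^{−2κd} = 1 − e^{−1.091} = 0.6640.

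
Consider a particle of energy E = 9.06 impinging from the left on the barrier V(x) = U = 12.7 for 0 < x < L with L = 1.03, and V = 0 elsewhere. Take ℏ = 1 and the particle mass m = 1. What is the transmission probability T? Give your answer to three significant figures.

Since E < U the interior solution is evanescent with decay constant κ = √(2m(U − E))/ℏ = 2.698.
κL = 2.779, sinh(κL) = 8.021.
Matching ψ, ψ′ at both faces gives T = [1 + U² sinh²(κL) / (4E(U − E))]⁻¹ = 1/79.67 = 0.0126.

T = 0.0126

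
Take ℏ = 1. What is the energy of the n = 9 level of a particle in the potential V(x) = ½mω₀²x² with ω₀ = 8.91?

E = 84.6

The oscillator eigenvalues are E_n = ℏω₀(n + ½), so E_9 = 8.91 × 9.5 = 84.65.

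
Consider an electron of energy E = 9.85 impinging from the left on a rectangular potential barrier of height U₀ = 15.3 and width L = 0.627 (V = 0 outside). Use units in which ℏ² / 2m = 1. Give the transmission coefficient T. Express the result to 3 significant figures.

E < U₀: inside the barrier ψ ∝ e^{±κx} with κ = √(2m(U₀ − E))/ℏ = 2.335.
κL = 1.464, sinh(κL) = 2.045.
Matching ψ, ψ′ at both faces gives T = [1 + U₀² sinh²(κL) / (4E(U₀ − E))]⁻¹ = 1/5.561 = 0.180.

T = 0.180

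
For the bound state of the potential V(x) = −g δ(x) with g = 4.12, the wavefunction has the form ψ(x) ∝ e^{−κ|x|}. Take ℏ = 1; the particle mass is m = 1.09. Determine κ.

κ = 4.49

Integrating the TISE across x = 0 gives the cusp condition ψ'(0⁺) − ψ'(0⁻) = −(2mg/ℏ²)ψ(0).
With ψ ∝ e^{−κ|x|} this yields −2κ = −2mg/ℏ², so κ = mg/ℏ² = 4.491.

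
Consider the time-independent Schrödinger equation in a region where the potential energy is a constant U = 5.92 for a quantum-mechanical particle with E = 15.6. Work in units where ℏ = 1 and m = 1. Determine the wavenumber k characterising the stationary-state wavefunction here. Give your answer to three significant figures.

With E > U the solution is oscillatory, ψ ∝ e^{±ikx} with k = √(2m(E − U))/ℏ.
k = √(2 × 1 × 9.68) = 4.400.

k = 4.40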